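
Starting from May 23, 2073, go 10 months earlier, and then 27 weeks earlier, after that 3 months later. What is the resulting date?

April 16, 2072

Counting back 10 months from May 23, 2073:
month 5 − 10 = -5, which is month 7 of year 2072 → July 2072.
Day 23 is valid in July, giving July 23, 2072.
Subtracting 27 weeks (= 189 days) from July 23, 2072:
Going back 23 days from July 23, 2072 reaches the end of the previous month; 189 − 23 = 166 left.
June 2072 has 30 days: 166 − 30 = 136 left.
May 2072 has 31 days: 136 − 31 = 105 left.
April 2072 has 30 days: 105 − 30 = 75 left.
March 2072 has 31 days: 75 − 31 = 44 left.
February 2072 has 29 days (2072 is a leap year): 44 − 29 = 15 left.
January 2072 has 31 days; 31 − 15 = 16 → January 16, 2072.
Counting forward 3 months from January 16, 2072:
month 1 + 3 = 4 → April 2072.
Day 16 is valid in April, giving April 16, 2072.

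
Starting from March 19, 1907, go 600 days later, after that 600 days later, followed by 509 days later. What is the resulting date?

November 22, 1911

Advancing 600 days from March 19, 1907:
March has 31 days, so 31 − 19 = 12 days remain after March 19, 1907; 600 − 12 = 588 left.
April 1907 has 30 days: 588 − 30 = 558 left.
May 1907 has 31 days: 558 − 31 = 527 left.
June 1907 has 30 days: 527 − 30 = 497 left.
July 1907 has 31 days: 497 − 31 = 466 left.
August 1907 has 31 days: 466 − 31 = 435 left.
September 1907 has 30 days: 435 − 30 = 405 left.
October 1907 has 31 days: 405 − 31 = 374 left.
November 1907 has 30 days: 374 − 30 = 344 left.
December 1907 has 31 days: 344 − 31 = 313 left.
January 1908 has 31 days: 313 − 31 = 282 left.
February 1908 has 29 days (1908 is a leap year): 282 − 29 = 253 left.
March 1908 has 31 days: 253 − 31 = 222 left.
April 1908 has 30 days: 222 − 30 = 192 left.
May 1908 has 31 days: 192 − 31 = 161 left.
June 1908 has 30 days: 161 − 30 = 131 left.
July 1908 has 31 days: 131 − 31 = 100 left.
August 1908 has 31 days: 100 − 31 = 69 left.
September 1908 has 30 days: 69 − 30 = 39 left.
October 1908 has 31 days: 39 − 31 = 8 left.
8 days into November 1908 → November 8, 1908.
Counting forward 600 days from November 8, 1908:
November has 30 days, so 30 − 8 = 22 days remain after November 8, 1908; 600 − 22 = 578 left.
December 1908 has 31 days: 578 − 31 = 547 left.
January 1909 has 31 days: 547 − 31 = 516 left.
February 1909 has 28 days (1909 is not a leap year): 516 − 28 = 488 left.
March 1909 has 31 days: 488 − 31 = 457 left.
April 1909 has 30 days: 457 − 30 = 427 left.
May 1909 has 31 days: 427 − 31 = 396 left.
June 1909 has 30 days: 396 − 30 = 366 left.
July 1909 has 31 days: 366 − 31 = 335 left.
August 1909 has 31 days: 335 − 31 = 304 left.
September 1909 has 30 days: 304 − 30 = 274 left.
October 1909 has 31 days: 274 − 31 = 243 left.
November 1909 has 30 days: 243 − 30 = 213 left.
December 1909 has 31 days: 213 − 31 = 182 left.
January 1910 has 31 days: 182 − 31 = 151 left.
February 1910 has 28 days (1910 is not a leap year): 151 − 28 = 123 left.
March 1910 has 31 days: 123 − 31 = 92 left.
April 1910 has 30 days: 92 − 30 = 62 left.
May 1910 has 31 days: 62 − 31 = 31 left.
June 1910 has 30 days: 31 − 30 = 1 left.
1 day into July 1910 → July 1, 1910.
Advancing 509 days from July 1, 1910:
July has 31 days, so 31 − 1 = 30 days remain after July 1, 1910; 509 − 30 = 479 left.
August 1910 has 31 days: 479 − 31 = 448 left.
September 1910 has 30 days: 448 − 30 = 418 left.
October 1910 has 31 days: 418 − 31 = 387 left.
November 1910 has 30 days: 387 − 30 = 357 left.
December 1910 has 31 days: 357 − 31 = 326 left.
January 1911 has 31 days: 326 − 31 = 295 left.
February 1911 has 28 days (1911 is not a leap year): 295 − 28 = 267 left.
March 1911 has 31 days: 267 − 31 = 236 left.
April 1911 has 30 days: 236 − 30 = 206 left.
May 1911 has 31 days: 206 − 31 = 175 left.
June 1911 has 30 days: 175 − 30 = 145 left.
July 1911 has 31 days: 145 − 31 = 114 left.
August 1911 has 31 days: 114 − 31 = 83 left.
September 1911 has 30 days: 83 − 30 = 53 left.
October 1911 has 31 days: 53 − 31 = 22 left.
22 days into November 1911 → November 22, 1911.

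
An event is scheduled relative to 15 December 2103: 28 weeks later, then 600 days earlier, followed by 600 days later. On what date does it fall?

Advancing 28 weeks (= 196 days) from December 15, 2103:
December has 31 days, so 31 − 15 = 16 days remain after December 15, 2103; 196 − 16 = 180 left.
January 2104 has 31 days: 180 − 31 = 149 left.
February 2104 has 29 days (2104 is a leap year): 149 − 29 = 120 left.
March 2104 has 31 days: 120 − 31 = 89 left.
April 2104 has 30 days: 89 − 30 = 59 left.
May 2104 has 31 days: 59 − 31 = 28 left.
28 days into June 2104 → June 28, 2104.
Subtracting 600 days from June 28, 2104:
Going back 28 days from June 28, 2104 reaches the end of the previous month; 600 − 28 = 572 left.
May 2104 has 31 days: 572 − 31 = 541 left.
April 2104 has 30 days: 541 − 30 = 511 left.
March 2104 has 31 days: 511 − 31 = 480 left.
February 2104 has 29 days (2104 is a leap year): 480 − 29 = 451 left.
January 2104 has 31 days: 451 − 31 = 420 left.
December 2103 has 31 days: 420 − 31 = 389 left.
November 2103 has 30 days: 389 − 30 = 359 left.
October 2103 has 31 days: 359 − 31 = 328 left.
September 2103 has 30 days: 328 − 30 = 298 left.
August 2103 has 31 days: 298 − 31 = 267 left.
July 2103 has 31 days: 267 − 31 = 236 left.
June 2103 has 30 days: 236 − 30 = 206 left.
May 2103 has 31 days: 206 − 31 = 175 left.
April 2103 has 30 days: 175 − 30 = 145 left.
March 2103 has 31 days: 145 − 31 = 114 left.
February 2103 has 28 days (2103 is not a leap year): 114 − 28 = 86 left.
January 2103 has 31 days: 86 − 31 = 55 left.
December 2102 has 31 days: 55 − 31 = 24 left.
November 2102 has 30 days; 30 − 24 = 6 → November 6, 2102.
Counting forward 600 days from November 6, 2102:
November has 30 days, so 30 − 6 = 24 days remain after November 6, 2102; 600 − 24 = 576 left.
December 2102 has 31 days: 576 − 31 = 545 left.
January 2103 has 31 days: 545 − 31 = 514 left.
February 2103 has 28 days (2103 is not a leap year): 514 − 28 = 486 left.
March 2103 has 31 days: 486 − 31 = 455 left.
April 2103 has 30 days: 455 − 30 = 425 left.
May 2103 has 31 days: 425 − 31 = 394 left.
June 2103 has 30 days: 394 − 30 = 364 left.
July 2103 has 31 days: 364 − 31 = 333 left.
August 2103 has 31 days: 333 − 31 = 302 left.
September 2103 has 30 days: 302 − 30 = 272 left.
October 2103 has 31 days: 272 − 31 = 241 left.
November 2103 has 30 days: 241 − 30 = 211 left.
December 2103 has 31 days: 211 − 31 = 180 left.
January 2104 has 31 days: 180 − 31 = 149 left.
February 2104 has 29 days (2104 is a leap year): 149 − 29 = 120 left.
March 2104 has 31 days: 120 − 31 = 89 left.
April 2104 has 30 days: 89 − 30 = 59 left.
May 2104 has 31 days: 59 − 31 = 28 left.
28 days into June 2104 → June 28, 2104.

June 28, 2104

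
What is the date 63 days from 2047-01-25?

Counting forward 63 days from January 25, 2047.
January has 31 days, so 31 − 25 = 6 days remain after January 25, 2047; 63 − 6 = 57 left.
February 2047 has 28 days (2047 is not a leap year): 57 − 28 = 29 left.
29 days into March 2047 → March 29, 2047.

March 29, 2047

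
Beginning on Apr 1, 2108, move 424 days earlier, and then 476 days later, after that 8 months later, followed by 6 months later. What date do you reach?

Counting back 424 days from April 1, 2108:
Going back 1 day from April 1, 2108 reaches the end of the previous month; 424 − 1 = 423 left.
March 2108 has 31 days: 423 − 31 = 392 left.
February 2108 has 29 days (2108 is a leap year): 392 − 29 = 363 left.
January 2108 has 31 days: 363 − 31 = 332 left.
December 2107 has 31 days: 332 − 31 = 301 left.
November 2107 has 30 days: 301 − 30 = 271 left.
October 2107 has 31 days: 271 − 31 = 240 left.
September 2107 has 30 days: 240 − 30 = 210 left.
August 2107 has 31 days: 210 − 31 = 179 left.
July 2107 has 31 days: 179 − 31 = 148 left.
June 2107 has 30 days: 148 − 30 = 118 left.
May 2107 has 31 days: 118 − 31 = 87 left.
April 2107 has 30 days: 87 − 30 = 57 left.
March 2107 has 31 days: 57 − 31 = 26 left.
February 2107 has 28 days; 28 − 26 = 2 → February 2, 2107.
Advancing 476 days from February 2, 2107:
February has 28 days, so 28 − 2 = 26 days remain after February 2, 2107; 476 − 26 = 450 left.
March 2107 has 31 days: 450 − 31 = 419 left.
April 2107 has 30 days: 419 − 30 = 389 left.
May 2107 has 31 days: 389 − 31 = 358 left.
June 2107 has 30 days: 358 − 30 = 328 left.
July 2107 has 31 days: 328 − 31 = 297 left.
August 2107 has 31 days: 297 − 31 = 266 left.
September 2107 has 30 days: 266 − 30 = 236 left.
October 2107 has 31 days: 236 − 31 = 205 left.
November 2107 has 30 days: 205 − 30 = 175 left.
December 2107 has 31 days: 175 − 31 = 144 left.
January 2108 has 31 days: 144 − 31 = 113 left.
February 2108 has 29 days (2108 is a leap year): 113 − 29 = 84 left.
March 2108 has 31 days: 84 − 31 = 53 left.
April 2108 has 30 days: 53 − 30 = 23 left.
23 days into May 2108 → May 23, 2108.
Advancing 8 months from May 23, 2108:
month 5 + 8 = 13, which is month 1 of year 2109 → January 2109.
Day 23 is valid in January, giving January 23, 2109.
Advancing 6 months from January 23, 2109:
month 1 + 6 = 7 → July 2109.
Day 23 is valid in July, giving July 23, 2109.

July 23, 2109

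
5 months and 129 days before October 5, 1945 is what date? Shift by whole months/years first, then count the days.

Counting back 5 months and 129 days from October 5, 1945: first the month/year part, then the days.
month 10 − 5 = 5 → May 1945.
Day 5 is valid in May, giving May 5, 1945.
Now subtract 129 days from May 5, 1945.
Going back 5 days from May 5, 1945 reaches the end of the previous month; 129 − 5 = 124 left.
April 1945 has 30 days: 124 − 30 = 94 left.
March 1945 has 31 days: 94 − 31 = 63 left.
February 1945 has 28 days (1945 is not a leap year): 63 − 28 = 35 left.
January 1945 has 31 days: 35 − 31 = 4 left.
December 1944 has 31 days; 31 − 4 = 27 → December 27, 1944.

December 27, 1944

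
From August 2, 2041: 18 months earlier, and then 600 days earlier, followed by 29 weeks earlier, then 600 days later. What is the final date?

July 14, 2039

Counting back 18 months from August 2, 2041:
month 8 − 18 = -10, which is month 2 of year 2040 → February 2040.
Day 2 is valid in February, giving February 2, 2040.
Counting back 600 days from February 2, 2040:
Going back 2 days from February 2, 2040 reaches the end of the previous month; 600 − 2 = 598 left.
January 2040 has 31 days: 598 − 31 = 567 left.
December 2039 has 31 days: 567 − 31 = 536 left.
November 2039 has 30 days: 536 − 30 = 506 left.
October 2039 has 31 days: 506 − 31 = 475 left.
September 2039 has 30 days: 475 − 30 = 445 left.
August 2039 has 31 days: 445 − 31 = 414 left.
July 2039 has 31 days: 414 − 31 = 383 left.
June 2039 has 30 days: 383 − 30 = 353 left.
May 2039 has 31 days: 353 − 31 = 322 left.
April 2039 has 30 days: 322 − 30 = 292 left.
March 2039 has 31 days: 292 − 31 = 261 left.
February 2039 has 28 days (2039 is not a leap year): 261 − 28 = 233 left.
January 2039 has 31 days: 233 − 31 = 202 left.
December 2038 has 31 days: 202 − 31 = 171 left.
November 2038 has 30 days: 171 − 30 = 141 left.
October 2038 has 31 days: 141 − 31 = 110 left.
September 2038 has 30 days: 110 − 30 = 80 left.
August 2038 has 31 days: 80 − 31 = 49 left.
July 2038 has 31 days: 49 − 31 = 18 left.
June 2038 has 30 days; 30 − 18 = 12 → June 12, 2038.
Counting back 29 weeks (= 203 days) from June 12, 2038:
Going back 12 days from June 12, 2038 reaches the end of the previous month; 203 − 12 = 191 left.
May 2038 has 31 days: 191 − 31 = 160 left.
April 2038 has 30 days: 160 − 30 = 130 left.
March 2038 has 31 days: 130 − 31 = 99 left.
February 2038 has 28 days (2038 is not a leap year): 99 − 28 = 71 left.
January 2038 has 31 days: 71 − 31 = 40 left.
December 2037 has 31 days: 40 − 31 = 9 left.
November 2037 has 30 days; 30 − 9 = 21 → November 21, 2037.
Counting forward 600 days from November 21, 2037:
November has 30 days, so 30 − 21 = 9 days remain after November 21, 2037; 600 − 9 = 591 left.
December 2037 has 31 days: 591 − 31 = 560 left.
January 2038 has 31 days: 560 − 31 = 529 left.
February 2038 has 28 days (2038 is not a leap year): 529 − 28 = 501 left.
March 2038 has 31 days: 501 − 31 = 470 left.
April 2038 has 30 days: 470 − 30 = 440 left.
May 2038 has 31 days: 440 − 31 = 409 left.
June 2038 has 30 days: 409 − 30 = 379 left.
July 2038 has 31 days: 379 − 31 = 348 left.
August 2038 has 31 days: 348 − 31 = 317 left.
September 2038 has 30 days: 317 − 30 = 287 left.
October 2038 has 31 days: 287 − 31 = 256 left.
November 2038 has 30 days: 256 − 30 = 226 left.
December 2038 has 31 days: 226 − 31 = 195 left.
January 2039 has 31 days: 195 − 31 = 164 left.
February 2039 has 28 days (2039 is not a leap year): 164 − 28 = 136 left.
March 2039 has 31 days: 136 − 31 = 105 left.
April 2039 has 30 days: 105 − 30 = 75 left.
May 2039 has 31 days: 75 − 31 = 44 left.
June 2039 has 30 days: 44 − 30 = 14 left.
14 days into July 2039 → July 14, 2039.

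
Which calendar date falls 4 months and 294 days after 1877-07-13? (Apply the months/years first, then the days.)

September 3, 1878

Adding 4 months and 294 days from July 13, 1877: first the month/year part, then the days.
month 7 + 4 = 11 → November 1877.
Day 13 is valid in November, giving November 13, 1877.
Now add 294 days from November 13, 1877.
November has 30 days, so 30 − 13 = 17 days remain after November 13, 1877; 294 − 17 = 277 left.
December 1877 has 31 days: 277 − 31 = 246 left.
January 1878 has 31 days: 246 − 31 = 215 left.
February 1878 has 28 days (1878 is not a leap year): 215 − 28 = 187 left.
March 1878 has 31 days: 187 − 31 = 156 left.
April 1878 has 30 days: 156 − 30 = 126 left.
May 1878 has 31 days: 126 − 31 = 95 left.
June 1878 has 30 days: 95 − 30 = 65 left.
July 1878 has 31 days: 65 − 31 = 34 left.
August 1878 has 31 days: 34 − 31 = 3 left.
3 days into September 1878 → September 3, 1878.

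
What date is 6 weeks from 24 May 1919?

July 5, 1919

Counting forward 6 weeks = 42 days from May 24, 1919.
May has 31 days, so 31 − 24 = 7 days remain after May 24, 1919; 42 − 7 = 35 left.
June 1919 has 30 days: 35 − 30 = 5 left.
5 days into July 1919 → July 5, 1919.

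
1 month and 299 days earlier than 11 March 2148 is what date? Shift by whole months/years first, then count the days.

Going back 1 month and 299 days from March 11, 2148: first the month/year part, then the days.
month 3 − 1 = 2 → February 2148.
Day 11 is valid in February, giving February 11, 2148.
Now subtract 299 days from February 11, 2148.
Going back 11 days from February 11, 2148 reaches the end of the previous month; 299 − 11 = 288 left.
January 2148 has 31 days: 288 − 31 = 257 left.
December 2147 has 31 days: 257 − 31 = 226 left.
November 2147 has 30 days: 226 − 30 = 196 left.
October 2147 has 31 days: 196 − 31 = 165 left.
September 2147 has 30 days: 165 − 30 = 135 left.
August 2147 has 31 days: 135 − 31 = 104 left.
July 2147 has 31 days: 104 − 31 = 73 left.
June 2147 has 30 days: 73 − 30 = 43 left.
May 2147 has 31 days: 43 − 31 = 12 left.
April 2147 has 30 days; 30 − 12 = 18 → April 18, 2147.

April 18, 2147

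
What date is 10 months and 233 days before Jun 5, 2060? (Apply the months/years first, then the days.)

December 15, 2058

Counting back 10 months and 233 days from June 5, 2060: first the month/year part, then the days.
month 6 − 10 = -4, which is month 8 of year 2059 → August 2059.
Day 5 is valid in August, giving August 5, 2059.
Now subtract 233 days from August 5, 2059.
Going back 5 days from August 5, 2059 reaches the end of the previous month; 233 − 5 = 228 left.
July 2059 has 31 days: 228 − 31 = 197 left.
June 2059 has 30 days: 197 − 30 = 167 left.
May 2059 has 31 days: 167 − 31 = 136 left.
April 2059 has 30 days: 136 − 30 = 106 left.
March 2059 has 31 days: 106 − 31 = 75 left.
February 2059 has 28 days (2059 is not a leap year): 75 − 28 = 47 left.
January 2059 has 31 days: 47 − 31 = 16 left.
December 2058 has 31 days; 31 − 16 = 15 → December 15, 2058.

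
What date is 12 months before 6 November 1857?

November 6, 1856

Subtracting 12 months from November 6, 1857.
month 11 − 12 = -1, which is month 11 of year 1856 → November 1856.
Day 6 is valid in November, giving November 6, 1856.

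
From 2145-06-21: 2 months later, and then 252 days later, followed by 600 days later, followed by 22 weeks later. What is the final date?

May 23, 2148

Counting forward 2 months from June 21, 2145:
month 6 + 2 = 8 → August 2145.
Day 21 is valid in August, giving August 21, 2145.
Counting forward 252 days from August 21, 2145:
August has 31 days, so 31 − 21 = 10 days remain after August 21, 2145; 252 − 10 = 242 left.
September 2145 has 30 days: 242 − 30 = 212 left.
October 2145 has 31 days: 212 − 31 = 181 left.
November 2145 has 30 days: 181 − 30 = 151 left.
December 2145 has 31 days: 151 − 31 = 120 left.
January 2146 has 31 days: 120 − 31 = 89 left.
February 2146 has 28 days (2146 is not a leap year): 89 − 28 = 61 left.
March 2146 has 31 days: 61 − 31 = 30 left.
30 days into April 2146 → April 30, 2146.
Advancing 600 days from April 30, 2146:
April has 30 days, so 30 − 30 = 0 days remain after April 30, 2146; 600 − 0 = 600 left.
May 2146 has 31 days: 600 − 31 = 569 left.
June 2146 has 30 days: 569 − 30 = 539 left.
July 2146 has 31 days: 539 − 31 = 508 left.
August 2146 has 31 days: 508 − 31 = 477 left.
September 2146 has 30 days: 477 − 30 = 447 left.
October 2146 has 31 days: 447 − 31 = 416 left.
November 2146 has 30 days: 416 − 30 = 386 left.
December 2146 has 31 days: 386 − 31 = 355 left.
January 2147 has 31 days: 355 − 31 = 324 left.
February 2147 has 28 days (2147 is not a leap year): 324 − 28 = 296 left.
March 2147 has 31 days: 296 − 31 = 265 left.
April 2147 has 30 days: 265 − 30 = 235 left.
May 2147 has 31 days: 235 − 31 = 204 left.
June 2147 has 30 days: 204 − 30 = 174 left.
July 2147 has 31 days: 174 − 31 = 143 left.
August 2147 has 31 days: 143 − 31 = 112 left.
September 2147 has 30 days: 112 − 30 = 82 left.
October 2147 has 31 days: 82 − 31 = 51 left.
November 2147 has 30 days: 51 − 30 = 21 left.
21 days into December 2147 → December 21, 2147.
Counting forward 22 weeks (= 154 days) from December 21, 2147:
December has 31 days, so 31 − 21 = 10 days remain after December 21, 2147; 154 − 10 = 144 left.
January 2148 has 31 days: 144 − 31 = 113 left.
February 2148 has 29 days (2148 is a leap year): 113 − 29 = 84 left.
March 2148 has 31 days: 84 − 31 = 53 left.
April 2148 has 30 days: 53 − 30 = 23 left.
23 days into May 2148 → May 23, 2148.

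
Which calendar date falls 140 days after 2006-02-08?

June 28, 2006

Adding 140 days from February 8, 2006.
February has 28 days, so 28 − 8 = 20 days remain after February 8, 2006; 140 − 20 = 120 left.
March 2006 has 31 days: 120 − 31 = 89 left.
April 2006 has 30 days: 89 − 30 = 59 left.
May 2006 has 31 days: 59 − 31 = 28 left.
28 days into June 2006 → June 28, 2006.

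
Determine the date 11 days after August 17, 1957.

August 28, 1957

Adding 11 days from August 17, 1957.
August has 31 days; 17 + 11 = 28, still in August.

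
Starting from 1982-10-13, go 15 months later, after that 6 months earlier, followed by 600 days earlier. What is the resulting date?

November 20, 1981

Adding 15 months from October 13, 1982:
month 10 + 15 = 25, which is month 1 of year 1984 → January 1984.
Day 13 is valid in January, giving January 13, 1984.
Going back 6 months from January 13, 1984:
month 1 − 6 = -5, which is month 7 of year 1983 → July 1983.
Day 13 is valid in July, giving July 13, 1983.
Subtracting 600 days from July 13, 1983:
Going back 13 days from July 13, 1983 reaches the end of the previous month; 600 − 13 = 587 left.
June 1983 has 30 days: 587 − 30 = 557 left.
May 1983 has 31 days: 557 − 31 = 526 left.
April 1983 has 30 days: 526 − 30 = 496 left.
March 1983 has 31 days: 496 − 31 = 465 left.
February 1983 has 28 days (1983 is not a leap year): 465 − 28 = 437 left.
January 1983 has 31 days: 437 − 31 = 406 left.
December 1982 has 31 days: 406 − 31 = 375 left.
November 1982 has 30 days: 375 − 30 = 345 left.
October 1982 has 31 days: 345 − 31 = 314 left.
September 1982 has 30 days: 314 − 30 = 284 left.
August 1982 has 31 days: 284 − 31 = 253 left.
July 1982 has 31 days: 253 − 31 = 222 left.
June 1982 has 30 days: 222 − 30 = 192 left.
May 1982 has 31 days: 192 − 31 = 161 left.
April 1982 has 30 days: 161 − 30 = 131 left.
March 1982 has 31 days: 131 − 31 = 100 left.
February 1982 has 28 days (1982 is not a leap year): 100 − 28 = 72 left.
January 1982 has 31 days: 72 − 31 = 41 left.
December 1981 has 31 days: 41 − 31 = 10 left.
November 1981 has 30 days; 30 − 10 = 20 → November 20, 1981.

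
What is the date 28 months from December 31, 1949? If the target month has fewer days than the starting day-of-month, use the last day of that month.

April 30, 1952

Counting forward 28 months from December 31, 1949.
month 12 + 28 = 40, which is month 4 of year 1952 → April 1952.
April 1952 has only 30 days and the start was day 31, so the date clamps to April 30, 1952.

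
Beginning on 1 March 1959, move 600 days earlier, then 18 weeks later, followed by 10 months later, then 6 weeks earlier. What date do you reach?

Subtracting 600 days from March 1, 1959:
Going back 1 day from March 1, 1959 reaches the end of the previous month; 600 − 1 = 599 left.
February 1959 has 28 days (1959 is not a leap year): 599 − 28 = 571 left.
January 1959 has 31 days: 571 − 31 = 540 left.
December 1958 has 31 days: 540 − 31 = 509 left.
November 1958 has 30 days: 509 − 30 = 479 left.
October 1958 has 31 days: 479 − 31 = 448 left.
September 1958 has 30 days: 448 − 30 = 418 left.
August 1958 has 31 days: 418 − 31 = 387 left.
July 1958 has 31 days: 387 − 31 = 356 left.
June 1958 has 30 days: 356 − 30 = 326 left.
May 1958 has 31 days: 326 − 31 = 295 left.
April 1958 has 30 days: 295 − 30 = 265 left.
March 1958 has 31 days: 265 − 31 = 234 left.
February 1958 has 28 days (1958 is not a leap year): 234 − 28 = 206 left.
January 1958 has 31 days: 206 − 31 = 175 left.
December 1957 has 31 days: 175 − 31 = 144 left.
November 1957 has 30 days: 144 − 30 = 114 left.
October 1957 has 31 days: 114 − 31 = 83 left.
September 1957 has 30 days: 83 − 30 = 53 left.
August 1957 has 31 days: 53 − 31 = 22 left.
July 1957 has 31 days; 31 − 22 = 9 → July 9, 1957.
Advancing 18 weeks (= 126 days) from July 9, 1957:
July has 31 days, so 31 − 9 = 22 days remain after July 9, 1957; 126 − 22 = 104 left.
August 1957 has 31 days: 104 − 31 = 73 left.
September 1957 has 30 days: 73 − 30 = 43 left.
October 1957 has 31 days: 43 − 31 = 12 left.
12 days into November 1957 → November 12, 1957.
Counting forward 10 months from November 12, 1957:
month 11 + 10 = 21, which is month 9 of year 1958 → September 1958.
Day 12 is valid in September, giving September 12, 1958.
Counting back 6 weeks (= 42 days) from September 12, 1958:
Going back 12 days from September 12, 1958 reaches the end of the previous month; 42 − 12 = 30 left.
August 1958 has 31 days; 31 − 30 = 1 → August 1, 1958.

August 1, 1958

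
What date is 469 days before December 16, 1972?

Subtracting 469 days from December 16, 1972.
Going back 16 days from December 16, 1972 reaches the end of the previous month; 469 − 16 = 453 left.
November 1972 has 30 days: 453 − 30 = 423 left.
October 1972 has 31 days: 423 − 31 = 392 left.
September 1972 has 30 days: 392 − 30 = 362 left.
August 1972 has 31 days: 362 − 31 = 331 left.
July 1972 has 31 days: 331 − 31 = 300 left.
June 1972 has 30 days: 300 − 30 = 270 left.
May 1972 has 31 days: 270 − 31 = 239 left.
April 1972 has 30 days: 239 − 30 = 209 left.
March 1972 has 31 days: 209 − 31 = 178 left.
February 1972 has 29 days (1972 is a leap year): 178 − 29 = 149 left.
January 1972 has 31 days: 149 − 31 = 118 left.
December 1971 has 31 days: 118 − 31 = 87 left.
November 1971 has 30 days: 87 − 30 = 57 left.
October 1971 has 31 days: 57 − 31 = 26 left.
September 1971 has 30 days; 30 − 26 = 4 → September 4, 1971.

September 4, 1971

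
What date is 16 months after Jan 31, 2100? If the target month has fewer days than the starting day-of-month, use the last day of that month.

May 31, 2101

Adding 16 months from January 31, 2100.
month 1 + 16 = 17, which is month 5 of year 2101 → May 2101.
Day 31 is valid in May, giving May 31, 2101.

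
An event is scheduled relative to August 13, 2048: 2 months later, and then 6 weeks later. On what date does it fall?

Advancing 2 months from August 13, 2048:
month 8 + 2 = 10 → October 2048.
Day 13 is valid in October, giving October 13, 2048.
Advancing 6 weeks (= 42 days) from October 13, 2048:
October has 31 days, so 31 − 13 = 18 days remain after October 13, 2048; 42 − 18 = 24 left.
24 days into November 2048 → November 24, 2048.

November 24, 2048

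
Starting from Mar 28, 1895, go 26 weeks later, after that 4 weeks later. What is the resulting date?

October 24, 1895

Adding 26 weeks (= 182 days) from March 28, 1895:
March has 31 days, so 31 − 28 = 3 days remain after March 28, 1895; 182 − 3 = 179 left.
April 1895 has 30 days: 179 − 30 = 149 left.
May 1895 has 31 days: 149 − 31 = 118 left.
June 1895 has 30 days: 118 − 30 = 88 left.
July 1895 has 31 days: 88 − 31 = 57 left.
August 1895 has 31 days: 57 − 31 = 26 left.
26 days into September 1895 → September 26, 1895.
Counting forward 4 weeks (= 28 days) from September 26, 1895:
September has 30 days, so 30 − 26 = 4 days remain after September 26, 1895; 28 − 4 = 24 left.
24 days into October 1895 → October 24, 1895.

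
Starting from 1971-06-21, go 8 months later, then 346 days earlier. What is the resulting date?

March 12, 1971

Advancing 8 months from June 21, 1971:
month 6 + 8 = 14, which is month 2 of year 1972 → February 1972.
Day 21 is valid in February, giving February 21, 1972.
Subtracting 346 days from February 21, 1972:
Going back 21 days from February 21, 1972 reaches the end of the previous month; 346 − 21 = 325 left.
January 1972 has 31 days: 325 − 31 = 294 left.
December 1971 has 31 days: 294 − 31 = 263 left.
November 1971 has 30 days: 263 − 30 = 233 left.
October 1971 has 31 days: 233 − 31 = 202 left.
September 1971 has 30 days: 202 − 30 = 172 left.
August 1971 has 31 days: 172 − 31 = 141 left.
July 1971 has 31 days: 141 − 31 = 110 left.
June 1971 has 30 days: 110 − 30 = 80 left.
May 1971 has 31 days: 80 − 31 = 49 left.
April 1971 has 30 days: 49 − 30 = 19 left.
March 1971 has 31 days; 31 − 19 = 12 → March 12, 1971.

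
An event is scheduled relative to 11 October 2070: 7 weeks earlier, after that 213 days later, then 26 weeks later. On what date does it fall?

Going back 7 weeks (= 49 days) from October 11, 2070:
Going back 11 days from October 11, 2070 reaches the end of the previous month; 49 − 11 = 38 left.
September 2070 has 30 days: 38 − 30 = 8 left.
August 2070 has 31 days; 31 − 8 = 23 → August 23, 2070.
Advancing 213 days from August 23, 2070:
August has 31 days, so 31 − 23 = 8 days remain after August 23, 2070; 213 − 8 = 205 left.
September 2070 has 30 days: 205 − 30 = 175 left.
October 2070 has 31 days: 175 − 31 = 144 left.
November 2070 has 30 days: 144 − 30 = 114 left.
December 2070 has 31 days: 114 − 31 = 83 left.
January 2071 has 31 days: 83 − 31 = 52 left.
February 2071 has 28 days (2071 is not a leap year): 52 − 28 = 24 left.
24 days into March 2071 → March 24, 2071.
Counting forward 26 weeks (= 182 days) from March 24, 2071:
March has 31 days, so 31 − 24 = 7 days remain after March 24, 2071; 182 − 7 = 175 left.
April 2071 has 30 days: 175 − 30 = 145 left.
May 2071 has 31 days: 145 − 31 = 114 left.
June 2071 has 30 days: 114 − 30 = 84 left.
July 2071 has 31 days: 84 − 31 = 53 left.
August 2071 has 31 days: 53 − 31 = 22 left.
22 days into September 2071 → September 22, 2071.

September 22, 2071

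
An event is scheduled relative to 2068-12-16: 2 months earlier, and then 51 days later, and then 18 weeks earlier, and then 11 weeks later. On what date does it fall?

October 18, 2068

Subtracting 2 months from December 16, 2068:
month 12 − 2 = 10 → October 2068.
Day 16 is valid in October, giving October 16, 2068.
Advancing 51 days from October 16, 2068:
October has 31 days, so 31 − 16 = 15 days remain after October 16, 2068; 51 − 15 = 36 left.
November 2068 has 30 days: 36 − 30 = 6 left.
6 days into December 2068 → December 6, 2068.
Counting back 18 weeks (= 126 days) from December 6, 2068:
Going back 6 days from December 6, 2068 reaches the end of the previous month; 126 − 6 = 120 left.
November 2068 has 30 days: 120 − 30 = 90 left.
October 2068 has 31 days: 90 − 31 = 59 left.
September 2068 has 30 days: 59 − 30 = 29 left.
August 2068 has 31 days; 31 − 29 = 2 → August 2, 2068.
Adding 11 weeks (= 77 days) from August 2, 2068:
August has 31 days, so 31 − 2 = 29 days remain after August 2, 2068; 77 − 29 = 48 left.
September 2068 has 30 days: 48 − 30 = 18 left.
18 days into October 2068 → October 18, 2068.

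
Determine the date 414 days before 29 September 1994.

August 11, 1993

Counting back 414 days from September 29, 1994.
Going back 29 days from September 29, 1994 reaches the end of the previous month; 414 − 29 = 385 left.
August 1994 has 31 days: 385 − 31 = 354 left.
July 1994 has 31 days: 354 − 31 = 323 left.
June 1994 has 30 days: 323 − 30 = 293 left.
May 1994 has 31 days: 293 − 31 = 262 left.
April 1994 has 30 days: 262 − 30 = 232 left.
March 1994 has 31 days: 232 − 31 = 201 left.
February 1994 has 28 days (1994 is not a leap year): 201 − 28 = 173 left.
January 1994 has 31 days: 173 − 31 = 142 left.
December 1993 has 31 days: 142 − 31 = 111 left.
November 1993 has 30 days: 111 − 30 = 81 left.
October 1993 has 31 days: 81 − 31 = 50 left.
September 1993 has 30 days: 50 − 30 = 20 left.
August 1993 has 31 days; 31 − 20 = 11 → August 11, 1993.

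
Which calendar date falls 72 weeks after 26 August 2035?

January 11, 2037

Adding 72 weeks = 504 days from August 26, 2035.
August has 31 days, so 31 − 26 = 5 days remain after August 26, 2035; 504 − 5 = 499 left.
September 2035 has 30 days: 499 − 30 = 469 left.
October 2035 has 31 days: 469 − 31 = 438 left.
November 2035 has 30 days: 438 − 30 = 408 left.
December 2035 has 31 days: 408 − 31 = 377 left.
January 2036 has 31 days: 377 − 31 = 346 left.
February 2036 has 29 days (2036 is a leap year): 346 − 29 = 317 left.
March 2036 has 31 days: 317 − 31 = 286 left.
April 2036 has 30 days: 286 − 30 = 256 left.
May 2036 has 31 days: 256 − 31 = 225 left.
June 2036 has 30 days: 225 − 30 = 195 left.
July 2036 has 31 days: 195 − 31 = 164 left.
August 2036 has 31 days: 164 − 31 = 133 left.
September 2036 has 30 days: 133 − 30 = 103 left.
October 2036 has 31 days: 103 − 31 = 72 left.
November 2036 has 30 days: 72 − 30 = 42 left.
December 2036 has 31 days: 42 − 31 = 11 left.
11 days into January 2037 → January 11, 2037.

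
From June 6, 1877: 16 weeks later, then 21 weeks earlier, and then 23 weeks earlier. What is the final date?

Counting forward 16 weeks (= 112 days) from June 6, 1877:
June has 30 days, so 30 − 6 = 24 days remain after June 6, 1877; 112 − 24 = 88 left.
July 1877 has 31 days: 88 − 31 = 57 left.
August 1877 has 31 days: 57 − 31 = 26 left.
26 days into September 1877 → September 26, 1877.
Subtracting 21 weeks (= 147 days) from September 26, 1877:
Going back 26 days from September 26, 1877 reaches the end of the previous month; 147 − 26 = 121 left.
August 1877 has 31 days: 121 − 31 = 90 left.
July 1877 has 31 days: 90 − 31 = 59 left.
June 1877 has 30 days: 59 − 30 = 29 left.
May 1877 has 31 days; 31 − 29 = 2 → May 2, 1877.
Subtracting 23 weeks (= 161 days) from May 2, 1877:
Going back 2 days from May 2, 1877 reaches the end of the previous month; 161 − 2 = 159 left.
April 1877 has 30 days: 159 − 30 = 129 left.
March 1877 has 31 days: 129 − 31 = 98 left.
February 1877 has 28 days (1877 is not a leap year): 98 − 28 = 70 left.
January 1877 has 31 days: 70 − 31 = 39 left.
December 1876 has 31 days: 39 − 31 = 8 left.
November 1876 has 30 days; 30 − 8 = 22 → November 22, 1876.

November 22, 1876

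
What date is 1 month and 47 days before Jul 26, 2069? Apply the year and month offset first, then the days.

May 10, 2069

Counting back 1 month and 47 days from July 26, 2069: first the month/year part, then the days.
month 7 − 1 = 6 → June 2069.
Day 26 is valid in June, giving June 26, 2069.
Now subtract 47 days from June 26, 2069.
Going back 26 days from June 26, 2069 reaches the end of the previous month; 47 − 26 = 21 left.
May 2069 has 31 days; 31 − 21 = 10 → May 10, 2069.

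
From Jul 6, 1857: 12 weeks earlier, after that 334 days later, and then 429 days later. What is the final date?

Subtracting 12 weeks (= 84 days) from July 6, 1857:
Going back 6 days from July 6, 1857 reaches the end of the previous month; 84 − 6 = 78 left.
June 1857 has 30 days: 78 − 30 = 48 left.
May 1857 has 31 days: 48 − 31 = 17 left.
April 1857 has 30 days; 30 − 17 = 13 → April 13, 1857.
Counting forward 334 days from April 13, 1857:
April has 30 days, so 30 − 13 = 17 days remain after April 13, 1857; 334 − 17 = 317 left.
May 1857 has 31 days: 317 − 31 = 286 left.
June 1857 has 30 days: 286 − 30 = 256 left.
July 1857 has 31 days: 256 − 31 = 225 left.
August 1857 has 31 days: 225 − 31 = 194 left.
September 1857 has 30 days: 194 − 30 = 164 left.
October 1857 has 31 days: 164 − 31 = 133 left.
November 1857 has 30 days: 133 − 30 = 103 left.
December 1857 has 31 days: 103 − 31 = 72 left.
January 1858 has 31 days: 72 − 31 = 41 left.
February 1858 has 28 days (1858 is not a leap year): 41 − 28 = 13 left.
13 days into March 1858 → March 13, 1858.
Counting forward 429 days from March 13, 1858:
March has 31 days, so 31 − 13 = 18 days remain after March 13, 1858; 429 − 18 = 411 left.
April 1858 has 30 days: 411 − 30 = 381 left.
May 1858 has 31 days: 381 − 31 = 350 left.
June 1858 has 30 days: 350 − 30 = 320 left.
July 1858 has 31 days: 320 − 31 = 289 left.
August 1858 has 31 days: 289 − 31 = 258 left.
September 1858 has 30 days: 258 − 30 = 228 left.
October 1858 has 31 days: 228 − 31 = 197 left.
November 1858 has 30 days: 197 − 30 = 167 left.
December 1858 has 31 days: 167 − 31 = 136 left.
January 1859 has 31 days: 136 − 31 = 105 left.
February 1859 has 28 days (1859 is not a leap year): 105 − 28 = 77 left.
March 1859 has 31 days: 77 − 31 = 46 left.
April 1859 has 30 days: 46 − 30 = 16 left.
16 days into May 1859 → May 16, 1859.

May 16, 1859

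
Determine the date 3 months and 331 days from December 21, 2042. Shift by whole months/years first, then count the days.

February 15, 2044

Counting forward 3 months and 331 days from December 21, 2042: first the month/year part, then the days.
month 12 + 3 = 15, which is month 3 of year 2043 → March 2043.
Day 21 is valid in March, giving March 21, 2043.
Now add 331 days from March 21, 2043.
March has 31 days, so 31 − 21 = 10 days remain after March 21, 2043; 331 − 10 = 321 left.
April 2043 has 30 days: 321 − 30 = 291 left.
May 2043 has 31 days: 291 − 31 = 260 left.
June 2043 has 30 days: 260 − 30 = 230 left.
July 2043 has 31 days: 230 − 31 = 199 left.
August 2043 has 31 days: 199 − 31 = 168 left.
September 2043 has 30 days: 168 − 30 = 138 left.
October 2043 has 31 days: 138 − 31 = 107 left.
November 2043 has 30 days: 107 − 30 = 77 left.
December 2043 has 31 days: 77 − 31 = 46 left.
January 2044 has 31 days: 46 − 31 = 15 left.
15 days into February 2044 → February 15, 2044.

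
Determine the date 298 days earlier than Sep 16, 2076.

Going back 298 days from September 16, 2076.
Going back 16 days from September 16, 2076 reaches the end of the previous month; 298 − 16 = 282 left.
August 2076 has 31 days: 282 − 31 = 251 left.
July 2076 has 31 days: 251 − 31 = 220 left.
June 2076 has 30 days: 220 − 30 = 190 left.
May 2076 has 31 days: 190 − 31 = 159 left.
April 2076 has 30 days: 159 − 30 = 129 left.
March 2076 has 31 days: 129 − 31 = 98 left.
February 2076 has 29 days (2076 is a leap year): 98 − 29 = 69 left.
January 2076 has 31 days: 69 − 31 = 38 left.
December 2075 has 31 days: 38 − 31 = 7 left.
November 2075 has 30 days; 30 − 7 = 23 → November 23, 2075.

November 23, 2075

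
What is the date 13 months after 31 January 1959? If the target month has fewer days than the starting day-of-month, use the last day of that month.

Adding 13 months from January 31, 1959.
month 1 + 13 = 14, which is month 2 of year 1960 → February 1960.
February 1960 has only 29 days (1960 is a leap year — relevant if February), and the start was day 31, so the date clamps to February 29, 1960.

February 29, 1960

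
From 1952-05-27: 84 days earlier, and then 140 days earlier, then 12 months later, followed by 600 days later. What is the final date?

Counting back 84 days from May 27, 1952:
Going back 27 days from May 27, 1952 reaches the end of the previous month; 84 − 27 = 57 left.
April 1952 has 30 days: 57 − 30 = 27 left.
March 1952 has 31 days; 31 − 27 = 4 → March 4, 1952.
Subtracting 140 days from March 4, 1952:
Going back 4 days from March 4, 1952 reaches the end of the previous month; 140 − 4 = 136 left.
February 1952 has 29 days (1952 is a leap year): 136 − 29 = 107 left.
January 1952 has 31 days: 107 − 31 = 76 left.
December 1951 has 31 days: 76 − 31 = 45 left.
November 1951 has 30 days: 45 − 30 = 15 left.
October 1951 has 31 days; 31 − 15 = 16 → October 16, 1951.
Adding 12 months from October 16, 1951:
month 10 + 12 = 22, which is month 10 of year 1952 → October 1952.
Day 16 is valid in October, giving October 16, 1952.
Advancing 600 days from October 16, 1952:
October has 31 days, so 31 − 16 = 15 days remain after October 16, 1952; 600 − 15 = 585 left.
November 1952 has 30 days: 585 − 30 = 555 left.
December 1952 has 31 days: 555 − 31 = 524 left.
January 1953 has 31 days: 524 − 31 = 493 left.
February 1953 has 28 days (1953 is not a leap year): 493 − 28 = 465 left.
March 1953 has 31 days: 465 − 31 = 434 left.
April 1953 has 30 days: 434 − 30 = 404 left.
May 1953 has 31 days: 404 − 31 = 373 left.
June 1953 has 30 days: 373 − 30 = 343 left.
July 1953 has 31 days: 343 − 31 = 312 left.
August 1953 has 31 days: 312 − 31 = 281 left.
September 1953 has 30 days: 281 − 30 = 251 left.
October 1953 has 31 days: 251 − 31 = 220 left.
November 1953 has 30 days: 220 − 30 = 190 left.
December 1953 has 31 days: 190 − 31 = 159 left.
January 1954 has 31 days: 159 − 31 = 128 left.
February 1954 has 28 days (1954 is not a leap year): 128 − 28 = 100 left.
March 1954 has 31 days: 100 − 31 = 69 left.
April 1954 has 30 days: 69 − 30 = 39 left.
May 1954 has 31 days: 39 − 31 = 8 left.
8 days into June 1954 → June 8, 1954.

June 8, 1954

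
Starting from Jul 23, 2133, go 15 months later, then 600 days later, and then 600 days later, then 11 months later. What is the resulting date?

Counting forward 15 months from July 23, 2133:
month 7 + 15 = 22, which is month 10 of year 2134 → October 2134.
Day 23 is valid in October, giving October 23, 2134.
Adding 600 days from October 23, 2134:
October has 31 days, so 31 − 23 = 8 days remain after October 23, 2134; 600 − 8 = 592 left.
November 2134 has 30 days: 592 − 30 = 562 left.
December 2134 has 31 days: 562 − 31 = 531 left.
January 2135 has 31 days: 531 − 31 = 500 left.
February 2135 has 28 days (2135 is not a leap year): 500 − 28 = 472 left.
March 2135 has 31 days: 472 − 31 = 441 left.
April 2135 has 30 days: 441 − 30 = 411 left.
May 2135 has 31 days: 411 − 31 = 380 left.
June 2135 has 30 days: 380 − 30 = 350 left.
July 2135 has 31 days: 350 − 31 = 319 left.
August 2135 has 31 days: 319 − 31 = 288 left.
September 2135 has 30 days: 288 − 30 = 258 left.
October 2135 has 31 days: 258 − 31 = 227 left.
November 2135 has 30 days: 227 − 30 = 197 left.
December 2135 has 31 days: 197 − 31 = 166 left.
January 2136 has 31 days: 166 − 31 = 135 left.
February 2136 has 29 days (2136 is a leap year): 135 − 29 = 106 left.
March 2136 has 31 days: 106 − 31 = 75 left.
April 2136 has 30 days: 75 − 30 = 45 left.
May 2136 has 31 days: 45 − 31 = 14 left.
14 days into June 2136 → June 14, 2136.
Adding 600 days from June 14, 2136:
June has 30 days, so 30 − 14 = 16 days remain after June 14, 2136; 600 − 16 = 584 left.
July 2136 has 31 days: 584 − 31 = 553 left.
August 2136 has 31 days: 553 − 31 = 522 left.
September 2136 has 30 days: 522 − 30 = 492 left.
October 2136 has 31 days: 492 − 31 = 461 left.
November 2136 has 30 days: 461 − 30 = 431 left.
December 2136 has 31 days: 431 − 31 = 400 left.
January 2137 has 31 days: 400 − 31 = 369 left.
February 2137 has 28 days (2137 is not a leap year): 369 − 28 = 341 left.
March 2137 has 31 days: 341 − 31 = 310 left.
April 2137 has 30 days: 310 − 30 = 280 left.
May 2137 has 31 days: 280 − 31 = 249 left.
June 2137 has 30 days: 249 − 30 = 219 left.
July 2137 has 31 days: 219 − 31 = 188 left.
August 2137 has 31 days: 188 − 31 = 157 left.
September 2137 has 30 days: 157 − 30 = 127 left.
October 2137 has 31 days: 127 − 31 = 96 left.
November 2137 has 30 days: 96 − 30 = 66 left.
December 2137 has 31 days: 66 − 31 = 35 left.
January 2138 has 31 days: 35 − 31 = 4 left.
4 days into February 2138 → February 4, 2138.
Counting forward 11 months from February 4, 2138:
month 2 + 11 = 13, which is month 1 of year 2139 → January 2139.
Day 4 is valid in January, giving January 4, 2139.

January 4, 2139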